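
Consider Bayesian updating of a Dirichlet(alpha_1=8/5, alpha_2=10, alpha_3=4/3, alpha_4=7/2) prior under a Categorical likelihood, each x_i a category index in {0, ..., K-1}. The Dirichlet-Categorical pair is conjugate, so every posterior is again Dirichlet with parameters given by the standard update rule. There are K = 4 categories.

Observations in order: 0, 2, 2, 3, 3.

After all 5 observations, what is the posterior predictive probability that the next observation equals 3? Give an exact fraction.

165/643

obs 1: x=0 → posterior Dirichlet(13/5, 10, 4/3, 7/2)
obs 2: x=2 → posterior Dirichlet(13/5, 10, 7/3, 7/2)
obs 3: x=2 → posterior Dirichlet(13/5, 10, 10/3, 7/2)
obs 4: x=3 → posterior Dirichlet(13/5, 10, 10/3, 9/2)
obs 5: x=3 → posterior Dirichlet(13/5, 10, 10/3, 11/2)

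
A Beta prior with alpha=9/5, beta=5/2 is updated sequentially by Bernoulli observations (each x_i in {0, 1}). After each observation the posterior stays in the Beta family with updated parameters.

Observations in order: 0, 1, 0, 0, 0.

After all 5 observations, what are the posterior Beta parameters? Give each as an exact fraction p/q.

obs 1: x=0 → posterior Beta(9/5, 7/2)
obs 2: x=1 → posterior Beta(14/5, 7/2)
obs 3: x=0 → posterior Beta(14/5, 9/2)
obs 4: x=0 → posterior Beta(14/5, 11/2)
obs 5: x=0 → posterior Beta(14/5, 13/2)

alpha=14/5, beta=13/2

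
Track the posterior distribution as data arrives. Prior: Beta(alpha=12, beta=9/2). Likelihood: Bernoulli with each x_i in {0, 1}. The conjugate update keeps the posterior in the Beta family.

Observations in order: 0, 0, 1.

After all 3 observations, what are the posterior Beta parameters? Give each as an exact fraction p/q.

obs 1: x=0 → posterior Beta(12, 11/2)
obs 2: x=0 → posterior Beta(12, 13/2)
obs 3: x=1 → posterior Beta(13, 13/2)

alpha=13, beta=13/2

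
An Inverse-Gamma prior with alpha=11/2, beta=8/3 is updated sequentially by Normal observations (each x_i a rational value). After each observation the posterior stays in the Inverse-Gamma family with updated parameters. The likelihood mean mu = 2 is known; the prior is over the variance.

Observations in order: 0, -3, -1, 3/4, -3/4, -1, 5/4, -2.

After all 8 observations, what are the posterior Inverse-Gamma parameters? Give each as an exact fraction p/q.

obs 1: x=0 → posterior Inverse-Gamma(6, 14/3)
obs 2: x=-3 → posterior Inverse-Gamma(13/2, 103/6)
obs 3: x=-1 → posterior Inverse-Gamma(7, 65/3)
obs 4: x=3/4 → posterior Inverse-Gamma(15/2, 2155/96)
obs 5: x=-3/4 → posterior Inverse-Gamma(8, 1259/48)
obs 6: x=-1 → posterior Inverse-Gamma(17/2, 1475/48)
obs 7: x=5/4 → posterior Inverse-Gamma(9, 2977/96)
obs 8: x=-2 → posterior Inverse-Gamma(19/2, 3745/96)

alpha=19/2, beta=3745/96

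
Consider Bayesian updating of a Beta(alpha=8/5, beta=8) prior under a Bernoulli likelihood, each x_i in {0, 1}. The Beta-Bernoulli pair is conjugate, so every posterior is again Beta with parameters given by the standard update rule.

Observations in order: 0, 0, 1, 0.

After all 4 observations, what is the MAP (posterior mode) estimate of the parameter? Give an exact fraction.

obs 1: x=0 → posterior Beta(8/5, 9)
obs 2: x=0 → posterior Beta(8/5, 10)
obs 3: x=1 → posterior Beta(13/5, 10)
obs 4: x=0 → posterior Beta(13/5, 11)

4/29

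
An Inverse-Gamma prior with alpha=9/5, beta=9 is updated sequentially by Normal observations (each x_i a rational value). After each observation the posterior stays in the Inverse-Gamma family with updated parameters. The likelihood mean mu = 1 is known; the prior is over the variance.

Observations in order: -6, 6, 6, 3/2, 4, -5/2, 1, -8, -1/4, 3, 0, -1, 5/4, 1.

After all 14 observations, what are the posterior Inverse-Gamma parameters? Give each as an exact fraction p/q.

alpha=44/5, beta=1841/16

obs 1: x=-6 → posterior Inverse-Gamma(23/10, 67/2)
obs 2: x=6 → posterior Inverse-Gamma(14/5, 46)
obs 3: x=6 → posterior Inverse-Gamma(33/10, 117/2)
obs 4: x=3/2 → posterior Inverse-Gamma(19/5, 469/8)
obs 5: x=4 → posterior Inverse-Gamma(43/10, 505/8)
obs 6: x=-5/2 → posterior Inverse-Gamma(24/5, 277/4)
obs 7: x=1 → posterior Inverse-Gamma(53/10, 277/4)
obs 8: x=-8 → posterior Inverse-Gamma(29/5, 439/4)
obs 9: x=-1/4 → posterior Inverse-Gamma(63/10, 3537/32)
obs 10: x=3 → posterior Inverse-Gamma(34/5, 3601/32)
obs 11: x=0 → posterior Inverse-Gamma(73/10, 3617/32)
obs 12: x=-1 → posterior Inverse-Gamma(39/5, 3681/32)
obs 13: x=5/4 → posterior Inverse-Gamma(83/10, 1841/16)
obs 14: x=1 → posterior Inverse-Gamma(44/5, 1841/16)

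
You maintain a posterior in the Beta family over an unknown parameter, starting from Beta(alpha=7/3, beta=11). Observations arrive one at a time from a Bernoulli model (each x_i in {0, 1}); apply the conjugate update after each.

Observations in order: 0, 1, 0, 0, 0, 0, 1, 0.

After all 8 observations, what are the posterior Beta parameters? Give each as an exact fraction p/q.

alpha=13/3, beta=17

obs 1: x=0 → posterior Beta(7/3, 12)
obs 2: x=1 → posterior Beta(10/3, 12)
obs 3: x=0 → posterior Beta(10/3, 13)
obs 4: x=0 → posterior Beta(10/3, 14)
obs 5: x=0 → posterior Beta(10/3, 15)
obs 6: x=0 → posterior Beta(10/3, 16)
obs 7: x=1 → posterior Beta(13/3, 16)
obs 8: x=0 → posterior Beta(13/3, 17)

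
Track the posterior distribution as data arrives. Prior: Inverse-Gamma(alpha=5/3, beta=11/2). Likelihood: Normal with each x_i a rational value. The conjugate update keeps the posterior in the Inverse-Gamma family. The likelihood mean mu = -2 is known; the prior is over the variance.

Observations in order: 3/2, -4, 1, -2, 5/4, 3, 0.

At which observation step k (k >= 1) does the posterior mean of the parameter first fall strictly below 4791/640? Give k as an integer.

k = 4

obs 1: x=3/2 → posterior Inverse-Gamma(13/6, 93/8)
obs 2: x=-4 → posterior Inverse-Gamma(8/3, 109/8)
obs 3: x=1 → posterior Inverse-Gamma(19/6, 145/8)
obs 4: x=-2 → posterior Inverse-Gamma(11/3, 145/8)
obs 5: x=5/4 → posterior Inverse-Gamma(25/6, 749/32)
obs 6: x=3 → posterior Inverse-Gamma(14/3, 1149/32)
obs 7: x=0 → posterior Inverse-Gamma(31/6, 1213/32)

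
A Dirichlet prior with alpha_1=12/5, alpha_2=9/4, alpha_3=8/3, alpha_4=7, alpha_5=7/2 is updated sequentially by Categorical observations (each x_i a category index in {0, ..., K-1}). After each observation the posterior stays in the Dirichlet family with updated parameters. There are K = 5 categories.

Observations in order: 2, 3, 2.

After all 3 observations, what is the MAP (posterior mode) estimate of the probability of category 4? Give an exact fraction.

150/949

obs 1: x=2 → posterior Dirichlet(12/5, 9/4, 11/3, 7, 7/2)
obs 2: x=3 → posterior Dirichlet(12/5, 9/4, 11/3, 8, 7/2)
obs 3: x=2 → posterior Dirichlet(12/5, 9/4, 14/3, 8, 7/2)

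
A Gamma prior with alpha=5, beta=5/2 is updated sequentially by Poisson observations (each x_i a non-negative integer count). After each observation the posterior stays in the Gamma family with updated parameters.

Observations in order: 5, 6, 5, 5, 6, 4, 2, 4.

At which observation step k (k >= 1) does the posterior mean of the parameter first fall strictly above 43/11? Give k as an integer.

obs 1: x=5 → posterior Gamma(10, 7/2)
obs 2: x=6 → posterior Gamma(16, 9/2)
obs 3: x=5 → posterior Gamma(21, 11/2)
obs 4: x=5 → posterior Gamma(26, 13/2)
obs 5: x=6 → posterior Gamma(32, 15/2)
obs 6: x=4 → posterior Gamma(36, 17/2)
obs 7: x=2 → posterior Gamma(38, 19/2)
obs 8: x=4 → posterior Gamma(42, 21/2)

k = 4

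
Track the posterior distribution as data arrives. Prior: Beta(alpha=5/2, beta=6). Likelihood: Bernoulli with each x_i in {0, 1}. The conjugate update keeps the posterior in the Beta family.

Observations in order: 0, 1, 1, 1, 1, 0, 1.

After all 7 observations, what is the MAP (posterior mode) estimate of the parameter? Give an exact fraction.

obs 1: x=0 → posterior Beta(5/2, 7)
obs 2: x=1 → posterior Beta(7/2, 7)
obs 3: x=1 → posterior Beta(9/2, 7)
obs 4: x=1 → posterior Beta(11/2, 7)
obs 5: x=1 → posterior Beta(13/2, 7)
obs 6: x=0 → posterior Beta(13/2, 8)
obs 7: x=1 → posterior Beta(15/2, 8)

13/27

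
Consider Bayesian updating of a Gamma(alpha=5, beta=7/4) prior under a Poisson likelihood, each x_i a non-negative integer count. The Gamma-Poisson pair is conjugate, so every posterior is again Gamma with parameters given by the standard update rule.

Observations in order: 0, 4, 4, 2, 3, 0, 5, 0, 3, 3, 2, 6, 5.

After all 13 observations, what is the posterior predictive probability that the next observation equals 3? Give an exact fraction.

obs 1: x=0 → posterior Gamma(5, 11/4)
obs 2: x=4 → posterior Gamma(9, 15/4)
obs 3: x=4 → posterior Gamma(13, 19/4)
obs 4: x=2 → posterior Gamma(15, 23/4)
obs 5: x=3 → posterior Gamma(18, 27/4)
obs 6: x=0 → posterior Gamma(18, 31/4)
obs 7: x=5 → posterior Gamma(23, 35/4)
obs 8: x=0 → posterior Gamma(23, 39/4)
obs 9: x=3 → posterior Gamma(26, 43/4)
obs 10: x=3 → posterior Gamma(29, 47/4)
obs 11: x=2 → posterior Gamma(31, 51/4)
obs 12: x=6 → posterior Gamma(37, 55/4)
obs 13: x=5 → posterior Gamma(42, 59/4)

28766405295499349583466216004928807885321420507754720563388344116031834183504128/133421766191858215683549892372531516281150943656730160569020611437741258517495049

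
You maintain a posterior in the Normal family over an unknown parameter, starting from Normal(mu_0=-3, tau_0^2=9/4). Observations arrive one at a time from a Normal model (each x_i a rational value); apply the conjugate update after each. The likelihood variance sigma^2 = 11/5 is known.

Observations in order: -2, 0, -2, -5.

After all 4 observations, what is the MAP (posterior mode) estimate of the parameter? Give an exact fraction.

-537/224

obs 1: x=-2 → posterior Normal(-222/89, 99/89)
obs 2: x=0 → posterior Normal(-111/67, 99/134)
obs 3: x=-2 → posterior Normal(-312/179, 99/179)
obs 4: x=-5 → posterior Normal(-537/224, 99/224)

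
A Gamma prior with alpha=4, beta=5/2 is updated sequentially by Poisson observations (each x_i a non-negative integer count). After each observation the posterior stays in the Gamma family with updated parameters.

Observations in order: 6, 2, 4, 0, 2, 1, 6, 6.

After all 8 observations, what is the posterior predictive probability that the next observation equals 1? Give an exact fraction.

6042126676430547658877106836302979724290502/37608910510519071039902074217516707306379521

obs 1: x=6 → posterior Gamma(10, 7/2)
obs 2: x=2 → posterior Gamma(12, 9/2)
obs 3: x=4 → posterior Gamma(16, 11/2)
obs 4: x=0 → posterior Gamma(16, 13/2)
obs 5: x=2 → posterior Gamma(18, 15/2)
obs 6: x=1 → posterior Gamma(19, 17/2)
obs 7: x=6 → posterior Gamma(25, 19/2)
obs 8: x=6 → posterior Gamma(31, 21/2)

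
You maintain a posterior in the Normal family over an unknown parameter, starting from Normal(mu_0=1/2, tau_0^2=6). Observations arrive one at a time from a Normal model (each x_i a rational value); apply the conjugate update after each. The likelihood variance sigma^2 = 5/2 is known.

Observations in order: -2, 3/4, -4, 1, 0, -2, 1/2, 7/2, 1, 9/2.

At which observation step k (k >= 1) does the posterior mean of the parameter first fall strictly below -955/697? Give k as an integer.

k = 3

obs 1: x=-2 → posterior Normal(-43/34, 30/17)
obs 2: x=3/4 → posterior Normal(-25/58, 30/29)
obs 3: x=-4 → posterior Normal(-121/82, 30/41)
obs 4: x=1 → posterior Normal(-97/106, 30/53)
obs 5: x=0 → posterior Normal(-97/130, 6/13)
obs 6: x=-2 → posterior Normal(-145/154, 30/77)
obs 7: x=1/2 → posterior Normal(-133/178, 30/89)
obs 8: x=7/2 → posterior Normal(-49/202, 30/101)
obs 9: x=1 → posterior Normal(-25/226, 30/113)
obs 10: x=9/2 → posterior Normal(83/250, 6/25)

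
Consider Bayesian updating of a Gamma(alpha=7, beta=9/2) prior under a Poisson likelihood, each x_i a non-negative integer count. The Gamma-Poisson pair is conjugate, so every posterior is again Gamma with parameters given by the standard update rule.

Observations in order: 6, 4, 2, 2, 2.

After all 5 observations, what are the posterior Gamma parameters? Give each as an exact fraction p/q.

alpha=23, beta=19/2

obs 1: x=6 → posterior Gamma(13, 11/2)
obs 2: x=4 → posterior Gamma(17, 13/2)
obs 3: x=2 → posterior Gamma(19, 15/2)
obs 4: x=2 → posterior Gamma(21, 17/2)
obs 5: x=2 → posterior Gamma(23, 19/2)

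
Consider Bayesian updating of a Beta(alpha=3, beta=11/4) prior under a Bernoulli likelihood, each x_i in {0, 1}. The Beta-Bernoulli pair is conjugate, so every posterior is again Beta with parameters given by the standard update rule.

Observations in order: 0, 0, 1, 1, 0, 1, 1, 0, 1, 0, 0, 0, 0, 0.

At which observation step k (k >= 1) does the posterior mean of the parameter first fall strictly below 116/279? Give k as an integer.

obs 1: x=0 → posterior Beta(3, 15/4)
obs 2: x=0 → posterior Beta(3, 19/4)
obs 3: x=1 → posterior Beta(4, 19/4)
obs 4: x=1 → posterior Beta(5, 19/4)
obs 5: x=0 → posterior Beta(5, 23/4)
obs 6: x=1 → posterior Beta(6, 23/4)
obs 7: x=1 → posterior Beta(7, 23/4)
obs 8: x=0 → posterior Beta(7, 27/4)
obs 9: x=1 → posterior Beta(8, 27/4)
obs 10: x=0 → posterior Beta(8, 31/4)
obs 11: x=0 → posterior Beta(8, 35/4)
obs 12: x=0 → posterior Beta(8, 39/4)
obs 13: x=0 → posterior Beta(8, 43/4)
obs 14: x=0 → posterior Beta(8, 47/4)

k = 2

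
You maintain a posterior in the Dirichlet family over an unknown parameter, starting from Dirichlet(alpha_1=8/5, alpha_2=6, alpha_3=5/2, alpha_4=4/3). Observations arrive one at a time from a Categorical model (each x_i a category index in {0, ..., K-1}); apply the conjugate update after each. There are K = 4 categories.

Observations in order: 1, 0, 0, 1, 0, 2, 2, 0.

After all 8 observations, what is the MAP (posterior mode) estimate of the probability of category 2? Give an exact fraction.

105/463

obs 1: x=1 → posterior Dirichlet(8/5, 7, 5/2, 4/3)
obs 2: x=0 → posterior Dirichlet(13/5, 7, 5/2, 4/3)
obs 3: x=0 → posterior Dirichlet(18/5, 7, 5/2, 4/3)
obs 4: x=1 → posterior Dirichlet(18/5, 8, 5/2, 4/3)
obs 5: x=0 → posterior Dirichlet(23/5, 8, 5/2, 4/3)
obs 6: x=2 → posterior Dirichlet(23/5, 8, 7/2, 4/3)
obs 7: x=2 → posterior Dirichlet(23/5, 8, 9/2, 4/3)
obs 8: x=0 → posterior Dirichlet(28/5, 8, 9/2, 4/3)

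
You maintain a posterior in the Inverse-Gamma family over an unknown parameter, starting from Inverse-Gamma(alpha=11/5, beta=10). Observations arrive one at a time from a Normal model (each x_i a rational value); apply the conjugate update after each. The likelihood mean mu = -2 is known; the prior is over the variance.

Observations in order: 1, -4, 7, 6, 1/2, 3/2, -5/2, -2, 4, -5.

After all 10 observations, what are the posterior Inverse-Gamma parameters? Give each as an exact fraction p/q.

alpha=36/5, beta=967/8

obs 1: x=1 → posterior Inverse-Gamma(27/10, 29/2)
obs 2: x=-4 → posterior Inverse-Gamma(16/5, 33/2)
obs 3: x=7 → posterior Inverse-Gamma(37/10, 57)
obs 4: x=6 → posterior Inverse-Gamma(21/5, 89)
obs 5: x=1/2 → posterior Inverse-Gamma(47/10, 737/8)
obs 6: x=3/2 → posterior Inverse-Gamma(26/5, 393/4)
obs 7: x=-5/2 → posterior Inverse-Gamma(57/10, 787/8)
obs 8: x=-2 → posterior Inverse-Gamma(31/5, 787/8)
obs 9: x=4 → posterior Inverse-Gamma(67/10, 931/8)
obs 10: x=-5 → posterior Inverse-Gamma(36/5, 967/8)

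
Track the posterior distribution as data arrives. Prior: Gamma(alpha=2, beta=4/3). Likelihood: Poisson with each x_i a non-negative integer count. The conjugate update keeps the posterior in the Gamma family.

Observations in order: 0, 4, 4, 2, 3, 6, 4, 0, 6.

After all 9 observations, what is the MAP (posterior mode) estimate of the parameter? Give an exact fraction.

obs 1: x=0 → posterior Gamma(2, 7/3)
obs 2: x=4 → posterior Gamma(6, 10/3)
obs 3: x=4 → posterior Gamma(10, 13/3)
obs 4: x=2 → posterior Gamma(12, 16/3)
obs 5: x=3 → posterior Gamma(15, 19/3)
obs 6: x=6 → posterior Gamma(21, 22/3)
obs 7: x=4 → posterior Gamma(25, 25/3)
obs 8: x=0 → posterior Gamma(25, 28/3)
obs 9: x=6 → posterior Gamma(31, 31/3)

90/31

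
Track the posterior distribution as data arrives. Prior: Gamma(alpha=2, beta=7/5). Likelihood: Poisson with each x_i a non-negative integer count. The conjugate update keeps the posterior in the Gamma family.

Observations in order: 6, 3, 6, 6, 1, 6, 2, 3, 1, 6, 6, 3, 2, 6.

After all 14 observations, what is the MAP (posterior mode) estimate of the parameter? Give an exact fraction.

290/77

obs 1: x=6 → posterior Gamma(8, 12/5)
obs 2: x=3 → posterior Gamma(11, 17/5)
obs 3: x=6 → posterior Gamma(17, 22/5)
obs 4: x=6 → posterior Gamma(23, 27/5)
obs 5: x=1 → posterior Gamma(24, 32/5)
obs 6: x=6 → posterior Gamma(30, 37/5)
obs 7: x=2 → posterior Gamma(32, 42/5)
obs 8: x=3 → posterior Gamma(35, 47/5)
obs 9: x=1 → posterior Gamma(36, 52/5)
obs 10: x=6 → posterior Gamma(42, 57/5)
obs 11: x=6 → posterior Gamma(48, 62/5)
obs 12: x=3 → posterior Gamma(51, 67/5)
obs 13: x=2 → posterior Gamma(53, 72/5)
obs 14: x=6 → posterior Gamma(59, 77/5)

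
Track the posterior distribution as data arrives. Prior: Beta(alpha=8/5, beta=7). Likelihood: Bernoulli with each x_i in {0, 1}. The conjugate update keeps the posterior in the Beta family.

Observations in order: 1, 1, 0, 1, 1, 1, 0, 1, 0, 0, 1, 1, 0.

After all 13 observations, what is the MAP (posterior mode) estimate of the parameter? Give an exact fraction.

obs 1: x=1 → posterior Beta(13/5, 7)
obs 2: x=1 → posterior Beta(18/5, 7)
obs 3: x=0 → posterior Beta(18/5, 8)
obs 4: x=1 → posterior Beta(23/5, 8)
obs 5: x=1 → posterior Beta(28/5, 8)
obs 6: x=1 → posterior Beta(33/5, 8)
obs 7: x=0 → posterior Beta(33/5, 9)
obs 8: x=1 → posterior Beta(38/5, 9)
obs 9: x=0 → posterior Beta(38/5, 10)
obs 10: x=0 → posterior Beta(38/5, 11)
obs 11: x=1 → posterior Beta(43/5, 11)
obs 12: x=1 → posterior Beta(48/5, 11)
obs 13: x=0 → posterior Beta(48/5, 12)

43/98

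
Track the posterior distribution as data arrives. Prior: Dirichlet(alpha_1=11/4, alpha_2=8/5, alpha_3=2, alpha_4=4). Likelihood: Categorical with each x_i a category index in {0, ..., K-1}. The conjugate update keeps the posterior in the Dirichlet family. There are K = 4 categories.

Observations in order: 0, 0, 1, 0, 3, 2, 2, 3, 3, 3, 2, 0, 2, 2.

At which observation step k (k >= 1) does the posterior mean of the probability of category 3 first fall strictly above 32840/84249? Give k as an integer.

k = 10

obs 1: x=0 → posterior Dirichlet(15/4, 8/5, 2, 4)
obs 2: x=0 → posterior Dirichlet(19/4, 8/5, 2, 4)
obs 3: x=1 → posterior Dirichlet(19/4, 13/5, 2, 4)
obs 4: x=0 → posterior Dirichlet(23/4, 13/5, 2, 4)
obs 5: x=3 → posterior Dirichlet(23/4, 13/5, 2, 5)
obs 6: x=2 → posterior Dirichlet(23/4, 13/5, 3, 5)
obs 7: x=2 → posterior Dirichlet(23/4, 13/5, 4, 5)
obs 8: x=3 → posterior Dirichlet(23/4, 13/5, 4, 6)
obs 9: x=3 → posterior Dirichlet(23/4, 13/5, 4, 7)
obs 10: x=3 → posterior Dirichlet(23/4, 13/5, 4, 8)
obs 11: x=2 → posterior Dirichlet(23/4, 13/5, 5, 8)
obs 12: x=0 → posterior Dirichlet(27/4, 13/5, 5, 8)
obs 13: x=2 → posterior Dirichlet(27/4, 13/5, 6, 8)
obs 14: x=2 → posterior Dirichlet(27/4, 13/5, 7, 8)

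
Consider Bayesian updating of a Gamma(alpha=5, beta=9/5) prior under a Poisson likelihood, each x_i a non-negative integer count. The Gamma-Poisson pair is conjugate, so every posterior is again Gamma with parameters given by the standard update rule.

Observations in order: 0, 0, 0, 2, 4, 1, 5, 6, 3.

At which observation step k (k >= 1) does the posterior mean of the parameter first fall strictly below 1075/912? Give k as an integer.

k = 3

obs 1: x=0 → posterior Gamma(5, 14/5)
obs 2: x=0 → posterior Gamma(5, 19/5)
obs 3: x=0 → posterior Gamma(5, 24/5)
obs 4: x=2 → posterior Gamma(7, 29/5)
obs 5: x=4 → posterior Gamma(11, 34/5)
obs 6: x=1 → posterior Gamma(12, 39/5)
obs 7: x=5 → posterior Gamma(17, 44/5)
obs 8: x=6 → posterior Gamma(23, 49/5)
obs 9: x=3 → posterior Gamma(26, 54/5)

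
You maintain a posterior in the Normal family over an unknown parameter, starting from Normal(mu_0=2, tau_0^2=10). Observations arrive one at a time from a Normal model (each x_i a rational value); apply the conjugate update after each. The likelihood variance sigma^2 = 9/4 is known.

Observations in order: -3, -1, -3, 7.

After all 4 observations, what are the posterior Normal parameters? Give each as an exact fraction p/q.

mu_0=18/169, tau_0^2=90/169

obs 1: x=-3 → posterior Normal(-102/49, 90/49)
obs 2: x=-1 → posterior Normal(-142/89, 90/89)
obs 3: x=-3 → posterior Normal(-262/129, 30/43)
obs 4: x=7 → posterior Normal(18/169, 90/169)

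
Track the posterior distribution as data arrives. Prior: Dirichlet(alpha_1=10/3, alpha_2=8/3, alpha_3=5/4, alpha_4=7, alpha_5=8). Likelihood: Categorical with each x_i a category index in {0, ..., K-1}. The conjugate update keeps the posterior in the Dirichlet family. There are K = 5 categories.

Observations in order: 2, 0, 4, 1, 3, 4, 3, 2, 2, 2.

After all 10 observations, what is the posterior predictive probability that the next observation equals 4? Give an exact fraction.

40/129

obs 1: x=2 → posterior Dirichlet(10/3, 8/3, 9/4, 7, 8)
obs 2: x=0 → posterior Dirichlet(13/3, 8/3, 9/4, 7, 8)
obs 3: x=4 → posterior Dirichlet(13/3, 8/3, 9/4, 7, 9)
obs 4: x=1 → posterior Dirichlet(13/3, 11/3, 9/4, 7, 9)
obs 5: x=3 → posterior Dirichlet(13/3, 11/3, 9/4, 8, 9)
obs 6: x=4 → posterior Dirichlet(13/3, 11/3, 9/4, 8, 10)
obs 7: x=3 → posterior Dirichlet(13/3, 11/3, 9/4, 9, 10)
obs 8: x=2 → posterior Dirichlet(13/3, 11/3, 13/4, 9, 10)
obs 9: x=2 → posterior Dirichlet(13/3, 11/3, 17/4, 9, 10)
obs 10: x=2 → posterior Dirichlet(13/3, 11/3, 21/4, 9, 10)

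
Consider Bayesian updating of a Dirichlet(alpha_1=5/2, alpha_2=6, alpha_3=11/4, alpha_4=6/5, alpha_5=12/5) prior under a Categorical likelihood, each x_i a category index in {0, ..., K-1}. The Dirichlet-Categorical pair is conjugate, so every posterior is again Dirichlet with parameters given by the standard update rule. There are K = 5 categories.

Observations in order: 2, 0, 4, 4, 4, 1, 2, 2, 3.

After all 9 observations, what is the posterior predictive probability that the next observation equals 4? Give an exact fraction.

12/53

obs 1: x=2 → posterior Dirichlet(5/2, 6, 15/4, 6/5, 12/5)
obs 2: x=0 → posterior Dirichlet(7/2, 6, 15/4, 6/5, 12/5)
obs 3: x=4 → posterior Dirichlet(7/2, 6, 15/4, 6/5, 17/5)
obs 4: x=4 → posterior Dirichlet(7/2, 6, 15/4, 6/5, 22/5)
obs 5: x=4 → posterior Dirichlet(7/2, 6, 15/4, 6/5, 27/5)
obs 6: x=1 → posterior Dirichlet(7/2, 7, 15/4, 6/5, 27/5)
obs 7: x=2 → posterior Dirichlet(7/2, 7, 19/4, 6/5, 27/5)
obs 8: x=2 → posterior Dirichlet(7/2, 7, 23/4, 6/5, 27/5)
obs 9: x=3 → posterior Dirichlet(7/2, 7, 23/4, 11/5, 27/5)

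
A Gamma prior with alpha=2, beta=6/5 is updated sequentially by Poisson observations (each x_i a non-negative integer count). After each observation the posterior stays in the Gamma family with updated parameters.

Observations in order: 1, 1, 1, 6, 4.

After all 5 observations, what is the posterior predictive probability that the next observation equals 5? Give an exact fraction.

obs 1: x=1 → posterior Gamma(3, 11/5)
obs 2: x=1 → posterior Gamma(4, 16/5)
obs 3: x=1 → posterior Gamma(5, 21/5)
obs 4: x=6 → posterior Gamma(11, 26/5)
obs 5: x=4 → posterior Gamma(15, 31/5)

23685248823018229860544290625/371319292745659279662190166016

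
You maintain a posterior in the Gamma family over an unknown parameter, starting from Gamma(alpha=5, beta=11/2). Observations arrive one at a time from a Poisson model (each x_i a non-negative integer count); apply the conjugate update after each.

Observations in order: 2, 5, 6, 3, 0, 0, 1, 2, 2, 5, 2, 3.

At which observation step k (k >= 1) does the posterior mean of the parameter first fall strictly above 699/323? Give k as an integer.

k = 4

obs 1: x=2 → posterior Gamma(7, 13/2)
obs 2: x=5 → posterior Gamma(12, 15/2)
obs 3: x=6 → posterior Gamma(18, 17/2)
obs 4: x=3 → posterior Gamma(21, 19/2)
obs 5: x=0 → posterior Gamma(21, 21/2)
obs 6: x=0 → posterior Gamma(21, 23/2)
obs 7: x=1 → posterior Gamma(22, 25/2)
obs 8: x=2 → posterior Gamma(24, 27/2)
obs 9: x=2 → posterior Gamma(26, 29/2)
obs 10: x=5 → posterior Gamma(31, 31/2)
obs 11: x=2 → posterior Gamma(33, 33/2)
obs 12: x=3 → posterior Gamma(36, 35/2)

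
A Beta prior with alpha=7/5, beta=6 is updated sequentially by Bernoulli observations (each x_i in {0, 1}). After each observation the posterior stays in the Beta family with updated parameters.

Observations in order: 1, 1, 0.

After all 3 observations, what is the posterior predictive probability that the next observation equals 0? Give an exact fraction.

obs 1: x=1 → posterior Beta(12/5, 6)
obs 2: x=1 → posterior Beta(17/5, 6)
obs 3: x=0 → posterior Beta(17/5, 7)

35/52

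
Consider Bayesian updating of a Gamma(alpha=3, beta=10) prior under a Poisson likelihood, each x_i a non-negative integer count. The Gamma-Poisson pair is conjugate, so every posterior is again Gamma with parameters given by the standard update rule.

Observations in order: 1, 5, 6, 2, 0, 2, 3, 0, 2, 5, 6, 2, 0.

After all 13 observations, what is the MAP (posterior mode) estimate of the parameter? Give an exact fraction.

obs 1: x=1 → posterior Gamma(4, 11)
obs 2: x=5 → posterior Gamma(9, 12)
obs 3: x=6 → posterior Gamma(15, 13)
obs 4: x=2 → posterior Gamma(17, 14)
obs 5: x=0 → posterior Gamma(17, 15)
obs 6: x=2 → posterior Gamma(19, 16)
obs 7: x=3 → posterior Gamma(22, 17)
obs 8: x=0 → posterior Gamma(22, 18)
obs 9: x=2 → posterior Gamma(24, 19)
obs 10: x=5 → posterior Gamma(29, 20)
obs 11: x=6 → posterior Gamma(35, 21)
obs 12: x=2 → posterior Gamma(37, 22)
obs 13: x=0 → posterior Gamma(37, 23)

36/23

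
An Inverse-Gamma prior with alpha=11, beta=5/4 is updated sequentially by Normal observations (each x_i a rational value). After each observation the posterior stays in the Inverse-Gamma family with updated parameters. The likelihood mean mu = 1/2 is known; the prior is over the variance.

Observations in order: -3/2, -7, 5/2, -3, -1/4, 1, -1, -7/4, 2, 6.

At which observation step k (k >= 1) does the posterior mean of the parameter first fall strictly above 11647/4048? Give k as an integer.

k = 3

obs 1: x=-3/2 → posterior Inverse-Gamma(23/2, 13/4)
obs 2: x=-7 → posterior Inverse-Gamma(12, 251/8)
obs 3: x=5/2 → posterior Inverse-Gamma(25/2, 267/8)
obs 4: x=-3 → posterior Inverse-Gamma(13, 79/2)
obs 5: x=-1/4 → posterior Inverse-Gamma(27/2, 1273/32)
obs 6: x=1 → posterior Inverse-Gamma(14, 1277/32)
obs 7: x=-1 → posterior Inverse-Gamma(29/2, 1313/32)
obs 8: x=-7/4 → posterior Inverse-Gamma(15, 697/16)
obs 9: x=2 → posterior Inverse-Gamma(31/2, 715/16)
obs 10: x=6 → posterior Inverse-Gamma(16, 957/16)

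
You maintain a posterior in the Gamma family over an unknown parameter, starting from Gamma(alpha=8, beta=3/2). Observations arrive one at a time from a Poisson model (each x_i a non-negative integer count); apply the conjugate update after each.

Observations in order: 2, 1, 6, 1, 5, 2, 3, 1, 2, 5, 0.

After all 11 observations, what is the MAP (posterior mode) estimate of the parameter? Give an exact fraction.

14/5

obs 1: x=2 → posterior Gamma(10, 5/2)
obs 2: x=1 → posterior Gamma(11, 7/2)
obs 3: x=6 → posterior Gamma(17, 9/2)
obs 4: x=1 → posterior Gamma(18, 11/2)
obs 5: x=5 → posterior Gamma(23, 13/2)
obs 6: x=2 → posterior Gamma(25, 15/2)
obs 7: x=3 → posterior Gamma(28, 17/2)
obs 8: x=1 → posterior Gamma(29, 19/2)
obs 9: x=2 → posterior Gamma(31, 21/2)
obs 10: x=5 → posterior Gamma(36, 23/2)
obs 11: x=0 → posterior Gamma(36, 25/2)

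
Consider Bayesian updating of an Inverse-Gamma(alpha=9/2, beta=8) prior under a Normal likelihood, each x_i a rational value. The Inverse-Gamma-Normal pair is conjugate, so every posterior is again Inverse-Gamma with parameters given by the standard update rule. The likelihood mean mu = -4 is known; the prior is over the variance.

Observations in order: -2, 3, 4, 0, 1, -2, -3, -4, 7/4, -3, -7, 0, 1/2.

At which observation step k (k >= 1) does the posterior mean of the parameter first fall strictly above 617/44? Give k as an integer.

obs 1: x=-2 → posterior Inverse-Gamma(5, 10)
obs 2: x=3 → posterior Inverse-Gamma(11/2, 69/2)
obs 3: x=4 → posterior Inverse-Gamma(6, 133/2)
obs 4: x=0 → posterior Inverse-Gamma(13/2, 149/2)
obs 5: x=1 → posterior Inverse-Gamma(7, 87)
obs 6: x=-2 → posterior Inverse-Gamma(15/2, 89)
obs 7: x=-3 → posterior Inverse-Gamma(8, 179/2)
obs 8: x=-4 → posterior Inverse-Gamma(17/2, 179/2)
obs 9: x=7/4 → posterior Inverse-Gamma(9, 3393/32)
obs 10: x=-3 → posterior Inverse-Gamma(19/2, 3409/32)
obs 11: x=-7 → posterior Inverse-Gamma(10, 3553/32)
obs 12: x=0 → posterior Inverse-Gamma(21/2, 3809/32)
obs 13: x=1/2 → posterior Inverse-Gamma(11, 4133/32)

k = 5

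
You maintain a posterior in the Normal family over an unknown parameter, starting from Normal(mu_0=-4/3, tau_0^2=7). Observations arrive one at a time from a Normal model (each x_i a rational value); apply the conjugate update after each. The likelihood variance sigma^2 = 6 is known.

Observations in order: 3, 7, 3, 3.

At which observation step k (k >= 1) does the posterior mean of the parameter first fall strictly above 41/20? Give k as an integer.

obs 1: x=3 → posterior Normal(1, 42/13)
obs 2: x=7 → posterior Normal(31/10, 21/10)
obs 3: x=3 → posterior Normal(83/27, 14/9)
obs 4: x=3 → posterior Normal(52/17, 21/17)

k = 2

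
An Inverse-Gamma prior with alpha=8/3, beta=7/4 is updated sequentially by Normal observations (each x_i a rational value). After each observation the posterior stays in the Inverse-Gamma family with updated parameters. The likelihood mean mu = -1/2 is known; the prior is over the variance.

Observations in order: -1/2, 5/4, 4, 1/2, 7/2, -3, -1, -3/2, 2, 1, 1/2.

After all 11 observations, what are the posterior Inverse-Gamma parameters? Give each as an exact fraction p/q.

alpha=49/6, beta=973/32

obs 1: x=-1/2 → posterior Inverse-Gamma(19/6, 7/4)
obs 2: x=5/4 → posterior Inverse-Gamma(11/3, 105/32)
obs 3: x=4 → posterior Inverse-Gamma(25/6, 429/32)
obs 4: x=1/2 → posterior Inverse-Gamma(14/3, 445/32)
obs 5: x=7/2 → posterior Inverse-Gamma(31/6, 701/32)
obs 6: x=-3 → posterior Inverse-Gamma(17/3, 801/32)
obs 7: x=-1 → posterior Inverse-Gamma(37/6, 805/32)
obs 8: x=-3/2 → posterior Inverse-Gamma(20/3, 821/32)
obs 9: x=2 → posterior Inverse-Gamma(43/6, 921/32)
obs 10: x=1 → posterior Inverse-Gamma(23/3, 957/32)
obs 11: x=1/2 → posterior Inverse-Gamma(49/6, 973/32)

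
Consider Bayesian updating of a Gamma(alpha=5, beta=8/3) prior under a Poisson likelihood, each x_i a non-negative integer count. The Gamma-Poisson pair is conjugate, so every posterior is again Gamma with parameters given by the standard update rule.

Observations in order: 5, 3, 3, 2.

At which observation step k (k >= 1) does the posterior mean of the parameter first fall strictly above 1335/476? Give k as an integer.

obs 1: x=5 → posterior Gamma(10, 11/3)
obs 2: x=3 → posterior Gamma(13, 14/3)
obs 3: x=3 → posterior Gamma(16, 17/3)
obs 4: x=2 → posterior Gamma(18, 20/3)

k = 3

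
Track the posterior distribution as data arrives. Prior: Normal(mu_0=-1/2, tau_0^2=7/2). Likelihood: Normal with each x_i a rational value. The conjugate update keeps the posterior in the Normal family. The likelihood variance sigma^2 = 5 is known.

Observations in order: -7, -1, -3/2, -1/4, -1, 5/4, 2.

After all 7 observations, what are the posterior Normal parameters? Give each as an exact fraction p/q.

obs 1: x=-7 → posterior Normal(-54/17, 35/17)
obs 2: x=-1 → posterior Normal(-61/24, 35/24)
obs 3: x=-3/2 → posterior Normal(-143/62, 35/31)
obs 4: x=-1/4 → posterior Normal(-293/152, 35/38)
obs 5: x=-1 → posterior Normal(-107/60, 7/9)
obs 6: x=5/4 → posterior Normal(-11/8, 35/52)
obs 7: x=2 → posterior Normal(-115/118, 35/59)

mu_0=-115/118, tau_0^2=35/59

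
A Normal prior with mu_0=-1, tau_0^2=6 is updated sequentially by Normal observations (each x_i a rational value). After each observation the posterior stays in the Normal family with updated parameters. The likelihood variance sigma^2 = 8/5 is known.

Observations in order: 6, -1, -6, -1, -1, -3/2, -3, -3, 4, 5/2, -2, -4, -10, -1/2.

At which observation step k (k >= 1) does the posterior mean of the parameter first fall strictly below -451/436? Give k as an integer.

obs 1: x=6 → posterior Normal(86/19, 24/19)
obs 2: x=-1 → posterior Normal(71/34, 12/17)
obs 3: x=-6 → posterior Normal(-19/49, 24/49)
obs 4: x=-1 → posterior Normal(-17/32, 3/8)
obs 5: x=-1 → posterior Normal(-49/79, 24/79)
obs 6: x=-3/2 → posterior Normal(-143/188, 12/47)
obs 7: x=-3 → posterior Normal(-233/218, 24/109)
obs 8: x=-3 → posterior Normal(-323/248, 6/31)
obs 9: x=4 → posterior Normal(-203/278, 24/139)
obs 10: x=5/2 → posterior Normal(-32/77, 12/77)
obs 11: x=-2 → posterior Normal(-94/169, 24/169)
obs 12: x=-4 → posterior Normal(-77/92, 3/23)
obs 13: x=-10 → posterior Normal(-304/199, 24/199)
obs 14: x=-1/2 → posterior Normal(-623/428, 12/107)

k = 7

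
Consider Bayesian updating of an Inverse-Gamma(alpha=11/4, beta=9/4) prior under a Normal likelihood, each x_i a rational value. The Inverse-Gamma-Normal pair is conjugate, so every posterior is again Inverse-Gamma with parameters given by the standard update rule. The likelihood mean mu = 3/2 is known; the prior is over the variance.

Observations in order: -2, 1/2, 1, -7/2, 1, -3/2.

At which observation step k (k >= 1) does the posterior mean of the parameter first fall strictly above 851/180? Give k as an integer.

obs 1: x=-2 → posterior Inverse-Gamma(13/4, 67/8)
obs 2: x=1/2 → posterior Inverse-Gamma(15/4, 71/8)
obs 3: x=1 → posterior Inverse-Gamma(17/4, 9)
obs 4: x=-7/2 → posterior Inverse-Gamma(19/4, 43/2)
obs 5: x=1 → posterior Inverse-Gamma(21/4, 173/8)
obs 6: x=-3/2 → posterior Inverse-Gamma(23/4, 209/8)

k = 4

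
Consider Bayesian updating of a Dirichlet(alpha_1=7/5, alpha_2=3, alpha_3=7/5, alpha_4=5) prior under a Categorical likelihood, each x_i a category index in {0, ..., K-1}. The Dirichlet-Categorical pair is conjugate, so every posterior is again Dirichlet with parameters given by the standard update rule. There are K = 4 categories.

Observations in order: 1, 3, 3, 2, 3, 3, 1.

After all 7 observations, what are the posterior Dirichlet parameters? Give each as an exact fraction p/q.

alpha_1=7/5, alpha_2=5, alpha_3=12/5, alpha_4=9

obs 1: x=1 → posterior Dirichlet(7/5, 4, 7/5, 5)
obs 2: x=3 → posterior Dirichlet(7/5, 4, 7/5, 6)
obs 3: x=3 → posterior Dirichlet(7/5, 4, 7/5, 7)
obs 4: x=2 → posterior Dirichlet(7/5, 4, 12/5, 7)
obs 5: x=3 → posterior Dirichlet(7/5, 4, 12/5, 8)
obs 6: x=3 → posterior Dirichlet(7/5, 4, 12/5, 9)
obs 7: x=1 → posterior Dirichlet(7/5, 5, 12/5, 9)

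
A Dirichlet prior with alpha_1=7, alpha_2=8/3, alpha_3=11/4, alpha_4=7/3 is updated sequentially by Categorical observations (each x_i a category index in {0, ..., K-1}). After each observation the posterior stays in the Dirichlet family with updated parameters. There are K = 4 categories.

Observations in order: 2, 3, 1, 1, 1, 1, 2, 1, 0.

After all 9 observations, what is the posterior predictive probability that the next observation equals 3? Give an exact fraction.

8/57

obs 1: x=2 → posterior Dirichlet(7, 8/3, 15/4, 7/3)
obs 2: x=3 → posterior Dirichlet(7, 8/3, 15/4, 10/3)
obs 3: x=1 → posterior Dirichlet(7, 11/3, 15/4, 10/3)
obs 4: x=1 → posterior Dirichlet(7, 14/3, 15/4, 10/3)
obs 5: x=1 → posterior Dirichlet(7, 17/3, 15/4, 10/3)
obs 6: x=1 → posterior Dirichlet(7, 20/3, 15/4, 10/3)
obs 7: x=2 → posterior Dirichlet(7, 20/3, 19/4, 10/3)
obs 8: x=1 → posterior Dirichlet(7, 23/3, 19/4, 10/3)
obs 9: x=0 → posterior Dirichlet(8, 23/3, 19/4, 10/3)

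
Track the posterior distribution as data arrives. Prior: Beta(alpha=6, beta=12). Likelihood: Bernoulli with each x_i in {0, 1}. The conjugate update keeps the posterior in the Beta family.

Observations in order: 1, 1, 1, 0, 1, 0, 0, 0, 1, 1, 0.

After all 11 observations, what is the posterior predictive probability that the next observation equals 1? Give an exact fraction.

12/29

obs 1: x=1 → posterior Beta(7, 12)
obs 2: x=1 → posterior Beta(8, 12)
obs 3: x=1 → posterior Beta(9, 12)
obs 4: x=0 → posterior Beta(9, 13)
obs 5: x=1 → posterior Beta(10, 13)
obs 6: x=0 → posterior Beta(10, 14)
obs 7: x=0 → posterior Beta(10, 15)
obs 8: x=0 → posterior Beta(10, 16)
obs 9: x=1 → posterior Beta(11, 16)
obs 10: x=1 → posterior Beta(12, 16)
obs 11: x=0 → posterior Beta(12, 17)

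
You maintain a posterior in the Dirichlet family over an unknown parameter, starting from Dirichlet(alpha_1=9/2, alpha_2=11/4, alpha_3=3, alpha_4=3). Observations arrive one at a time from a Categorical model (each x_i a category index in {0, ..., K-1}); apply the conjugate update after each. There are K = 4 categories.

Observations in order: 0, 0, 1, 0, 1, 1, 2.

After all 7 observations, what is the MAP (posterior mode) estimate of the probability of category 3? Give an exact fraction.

obs 1: x=0 → posterior Dirichlet(11/2, 11/4, 3, 3)
obs 2: x=0 → posterior Dirichlet(13/2, 11/4, 3, 3)
obs 3: x=1 → posterior Dirichlet(13/2, 15/4, 3, 3)
obs 4: x=0 → posterior Dirichlet(15/2, 15/4, 3, 3)
obs 5: x=1 → posterior Dirichlet(15/2, 19/4, 3, 3)
obs 6: x=1 → posterior Dirichlet(15/2, 23/4, 3, 3)
obs 7: x=2 → posterior Dirichlet(15/2, 23/4, 4, 3)

8/65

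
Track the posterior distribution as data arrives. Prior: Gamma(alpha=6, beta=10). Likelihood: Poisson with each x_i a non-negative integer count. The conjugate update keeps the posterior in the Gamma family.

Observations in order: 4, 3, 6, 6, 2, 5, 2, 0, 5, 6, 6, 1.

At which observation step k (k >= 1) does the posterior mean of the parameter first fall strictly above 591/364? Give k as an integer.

k = 4

obs 1: x=4 → posterior Gamma(10, 11)
obs 2: x=3 → posterior Gamma(13, 12)
obs 3: x=6 → posterior Gamma(19, 13)
obs 4: x=6 → posterior Gamma(25, 14)
obs 5: x=2 → posterior Gamma(27, 15)
obs 6: x=5 → posterior Gamma(32, 16)
obs 7: x=2 → posterior Gamma(34, 17)
obs 8: x=0 → posterior Gamma(34, 18)
obs 9: x=5 → posterior Gamma(39, 19)
obs 10: x=6 → posterior Gamma(45, 20)
obs 11: x=6 → posterior Gamma(51, 21)
obs 12: x=1 → posterior Gamma(52, 22)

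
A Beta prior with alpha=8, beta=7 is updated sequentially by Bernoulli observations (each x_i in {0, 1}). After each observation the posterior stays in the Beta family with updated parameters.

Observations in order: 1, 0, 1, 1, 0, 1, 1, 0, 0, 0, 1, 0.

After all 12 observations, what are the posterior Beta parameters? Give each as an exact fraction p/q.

alpha=14, beta=13

obs 1: x=1 → posterior Beta(9, 7)
obs 2: x=0 → posterior Beta(9, 8)
obs 3: x=1 → posterior Beta(10, 8)
obs 4: x=1 → posterior Beta(11, 8)
obs 5: x=0 → posterior Beta(11, 9)
obs 6: x=1 → posterior Beta(12, 9)
obs 7: x=1 → posterior Beta(13, 9)
obs 8: x=0 → posterior Beta(13, 10)
obs 9: x=0 → posterior Beta(13, 11)
obs 10: x=0 → posterior Beta(13, 12)
obs 11: x=1 → posterior Beta(14, 12)
obs 12: x=0 → posterior Beta(14, 13)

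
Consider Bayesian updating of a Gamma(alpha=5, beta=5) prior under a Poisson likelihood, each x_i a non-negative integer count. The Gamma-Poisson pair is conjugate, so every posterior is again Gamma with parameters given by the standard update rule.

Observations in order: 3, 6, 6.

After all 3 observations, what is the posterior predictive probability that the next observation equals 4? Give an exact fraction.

obs 1: x=3 → posterior Gamma(8, 6)
obs 2: x=6 → posterior Gamma(14, 7)
obs 3: x=6 → posterior Gamma(20, 8)

10209119923293629972480/79766443076872509863361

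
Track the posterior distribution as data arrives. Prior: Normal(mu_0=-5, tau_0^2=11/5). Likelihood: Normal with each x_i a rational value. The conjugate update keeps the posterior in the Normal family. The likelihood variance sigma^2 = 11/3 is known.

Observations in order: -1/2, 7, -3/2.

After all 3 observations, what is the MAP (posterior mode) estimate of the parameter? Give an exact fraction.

obs 1: x=-1/2 → posterior Normal(-53/16, 11/8)
obs 2: x=7 → posterior Normal(-1/2, 1)
obs 3: x=-3/2 → posterior Normal(-5/7, 11/14)

-5/7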